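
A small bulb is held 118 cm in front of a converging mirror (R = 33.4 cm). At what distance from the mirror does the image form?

19.5 cm

f = R/2 = 33.4/2 = 16.70 cm.
Mirror equation: 1/v = 1/f − 1/u = 1/(16.70) − 1/(118) = 0.05988 − 0.008475 = 0.05141, so v = 19.5 cm.
The image is real, inverted and reduced, in front of the mirror.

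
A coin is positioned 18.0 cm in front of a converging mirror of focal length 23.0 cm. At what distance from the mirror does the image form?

82.8 cm

Mirror equation: 1/d_i = 1/f − 1/d_o = 1/(23.00) − 1/(18.0) = 0.04348 − 0.05556 = -0.01208, so d_i = -82.8 cm.
The image is virtual, upright and enlarged, behind the mirror.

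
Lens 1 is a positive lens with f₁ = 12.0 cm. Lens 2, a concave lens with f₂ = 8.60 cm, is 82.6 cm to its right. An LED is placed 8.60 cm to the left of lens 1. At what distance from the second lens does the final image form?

Lens 1: 1/d_i1 = 1/f₁ − 1/d_o1 = 1/(12.0) − 1/(8.60) = -0.03295, so d_i1 = -30.35 cm.
The intermediate image is 30.35 cm to the left of lens 1 (virtual), which is 82.6 − (-30.35) = 112.9 cm to the left of lens 2, so d_o2 = +112.9 cm.
Lens 2 is diverging, so f₂ = −8.60 cm.
Lens 2: 1/d_i2 = 1/f₂ − 1/d_o2 = 1/(-8.60) − 1/(112.9) = -0.1251, so d_i2 = -7.99 cm.
The final image is virtual, 7.99 cm to the left of lens 2 (overall magnification ≈ 0.25).

7.99 cm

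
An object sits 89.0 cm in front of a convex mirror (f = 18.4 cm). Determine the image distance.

15.2 cm

For a convex mirror, f = -18.4 cm.
Mirror equation: 1/v = 1/f − 1/u = 1/(-18.40) − 1/(89.0) = -0.05435 − 0.01124 = -0.06558, so v = -15.2 cm.
The image is virtual, upright and reduced, behind the mirror.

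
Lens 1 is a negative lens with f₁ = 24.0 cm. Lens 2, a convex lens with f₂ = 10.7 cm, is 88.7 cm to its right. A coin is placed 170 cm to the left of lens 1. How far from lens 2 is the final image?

Lens 1 is diverging, so f₁ = −24.0 cm.
Lens 1: 1/d_i1 = 1/f₁ − 1/d_o1 = 1/(-24.0) − 1/(170) = -0.04755, so d_i1 = -21.03 cm.
The intermediate image is 21.03 cm to the left of lens 1 (virtual), which is 88.7 − (-21.03) = 109.7 cm to the left of lens 2, so d_o2 = +109.7 cm.
Lens 2: 1/d_i2 = 1/f₂ − 1/d_o2 = 1/(10.7) − 1/(109.7) = 0.08434, so d_i2 = 11.9 cm.
The final image is real, 11.9 cm to the right of lens 2 (overall magnification ≈ -0.013).

11.9 cm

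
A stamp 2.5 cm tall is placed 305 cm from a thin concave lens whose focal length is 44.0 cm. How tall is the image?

For a concave lens, f = -44.0 cm.
1/d_i = 1/f − 1/d_o = 1/(-44.00) − 1/(305) = -0.02601, so d_i = -38.45 cm.
m = −d_i/d_o = +0.1261.
|h_i| = |m|·h_o = 0.1261 × 2.5 = 0.315 cm. The image is virtual, upright and reduced, on the same side as the object.

0.315 cm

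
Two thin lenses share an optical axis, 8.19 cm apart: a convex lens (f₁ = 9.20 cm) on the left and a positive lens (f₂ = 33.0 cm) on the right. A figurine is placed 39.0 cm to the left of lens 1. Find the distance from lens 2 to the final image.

3.45 cm

Lens 1: 1/d_i1 = 1/f₁ − 1/d_o1 = 1/(9.20) − 1/(39.0) = 0.08305, so d_i1 = 12.04 cm.
The intermediate image is 12.04 cm to the right of lens 1, which lies 3.850 cm to the right of lens 2 — a virtual object — so d_o2 = −3.850 cm.
Lens 2: 1/d_i2 = 1/f₂ − 1/d_o2 = 1/(33.0) − 1/(-3.850) = 0.2900, so d_i2 = 3.45 cm.
The final image is real, 3.45 cm to the right of lens 2 (overall magnification ≈ -0.28).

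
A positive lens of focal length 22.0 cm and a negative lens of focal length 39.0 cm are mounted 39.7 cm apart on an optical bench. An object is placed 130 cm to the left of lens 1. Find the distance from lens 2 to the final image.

Lens 1: 1/d_i1 = 1/f₁ − 1/d_o1 = 1/(22.0) − 1/(130) = 0.03776, so d_i1 = 26.48 cm.
The intermediate image is 26.48 cm to the right of lens 1, which is 39.7 − (26.48) = 13.22 cm to the left of lens 2, so d_o2 = +13.22 cm.
Lens 2 is diverging, so f₂ = −39.0 cm.
Lens 2: 1/d_i2 = 1/f₂ − 1/d_o2 = 1/(-39.0) − 1/(13.22) = -0.1013, so d_i2 = -9.87 cm.
The final image is virtual, 9.87 cm to the left of lens 2 (overall magnification ≈ -0.15).

9.87 cm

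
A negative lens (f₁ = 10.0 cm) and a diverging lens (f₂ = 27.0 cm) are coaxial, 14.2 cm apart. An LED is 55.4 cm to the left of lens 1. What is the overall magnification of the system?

f₁ = −10.0 cm (diverging).
Lens 1: 1/d_i1 = 1/(-10.0) − 1/(55.4) = -0.1181, so d_i1 = -8.471 cm; m₁ = −d_i1/d_o1 = +0.1529.
d_o2 = 14.2 − (-8.471) = 22.67 cm.
f₂ = −27.0 cm (diverging).
Lens 2: 1/d_i2 = 1/(-27.0) − 1/(22.67) = -0.08115, so d_i2 = -12.32 cm; m₂ = −d_i2/d_o2 = +0.5436.
m = m₁·m₂ = (+0.1529)(+0.5436) = +0.0831.

m = +0.0831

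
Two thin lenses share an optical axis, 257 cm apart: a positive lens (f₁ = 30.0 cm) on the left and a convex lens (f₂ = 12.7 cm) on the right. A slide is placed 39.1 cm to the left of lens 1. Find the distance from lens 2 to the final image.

14.1 cm

Lens 1: 1/d_i1 = 1/f₁ − 1/d_o1 = 1/(30.0) − 1/(39.1) = 0.007758, so d_i1 = 128.9 cm.
The intermediate image is 128.9 cm to the right of lens 1, which is 257 − (128.9) = 128.1 cm to the left of lens 2, so d_o2 = +128.1 cm.
Lens 2: 1/d_i2 = 1/f₂ − 1/d_o2 = 1/(12.7) − 1/(128.1) = 0.07093, so d_i2 = 14.1 cm.
The final image is real, 14.1 cm to the right of lens 2 (overall magnification ≈ 0.36).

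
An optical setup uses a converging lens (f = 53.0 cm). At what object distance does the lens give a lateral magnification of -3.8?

66.9 cm

m = −d_i/d_o ⇒ d_i = −m·d_o.
1/f = 1/d_o + 1/d_i = 1/d_o − 1/(m·d_o) = (1 − 1/m)/d_o, so d_o = f(1 − 1/m) = (53.00)(1 − 1/(-3.8)) = 66.9 cm.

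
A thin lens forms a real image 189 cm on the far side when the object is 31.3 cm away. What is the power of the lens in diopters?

P = +3.72 D

d_i = +189 cm.
1/f = 1/d_o + 1/d_i = 1/(31.3) + 1/(189) = 0.03724 cm⁻¹.
f = 26.85 cm = 0.2685 m, so P = 1/f = +3.72 D.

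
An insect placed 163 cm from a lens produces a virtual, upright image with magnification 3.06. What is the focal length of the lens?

m = −d_i/d_o ⇒ d_i = −m·d_o = −(+3.06)·(163) = -498.8 cm.
1/f = 1/d_o + 1/d_i = 1/(163) + 1/(-498.8) = 0.004130, so f = 242 cm.
Since f is positive, the lens is converging.

f = 242 cm (converging)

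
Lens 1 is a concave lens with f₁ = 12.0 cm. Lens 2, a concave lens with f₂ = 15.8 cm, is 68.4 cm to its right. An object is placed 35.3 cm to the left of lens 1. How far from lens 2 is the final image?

13.1 cm

Lens 1 is diverging, so f₁ = −12.0 cm.
Lens 1: 1/d_i1 = 1/f₁ − 1/d_o1 = 1/(-12.0) − 1/(35.3) = -0.1117, so d_i1 = -8.956 cm.
The intermediate image is 8.956 cm to the left of lens 1 (virtual), which is 68.4 − (-8.956) = 77.36 cm to the left of lens 2, so d_o2 = +77.36 cm.
Lens 2 is diverging, so f₂ = −15.8 cm.
Lens 2: 1/d_i2 = 1/f₂ − 1/d_o2 = 1/(-15.8) − 1/(77.36) = -0.07622, so d_i2 = -13.1 cm.
The final image is virtual, 13.1 cm to the left of lens 2 (overall magnification ≈ 0.043).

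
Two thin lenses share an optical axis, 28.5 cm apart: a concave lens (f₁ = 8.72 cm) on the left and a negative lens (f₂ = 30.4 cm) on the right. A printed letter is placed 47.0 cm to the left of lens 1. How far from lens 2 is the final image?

Lens 1 is diverging, so f₁ = −8.72 cm.
Lens 1: 1/d_i1 = 1/f₁ − 1/d_o1 = 1/(-8.72) − 1/(47.0) = -0.1360, so d_i1 = -7.355 cm.
The intermediate image is 7.355 cm to the left of lens 1 (virtual), which is 28.5 − (-7.355) = 35.86 cm to the left of lens 2, so d_o2 = +35.86 cm.
Lens 2 is diverging, so f₂ = −30.4 cm.
Lens 2: 1/d_i2 = 1/f₂ − 1/d_o2 = 1/(-30.4) − 1/(35.86) = -0.06078, so d_i2 = -16.5 cm.
The final image is virtual, 16.5 cm to the left of lens 2 (overall magnification ≈ 0.072).

16.5 cm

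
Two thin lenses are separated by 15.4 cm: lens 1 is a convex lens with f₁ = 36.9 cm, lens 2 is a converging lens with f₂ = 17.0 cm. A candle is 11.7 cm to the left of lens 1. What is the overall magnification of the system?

Lens 1: 1/d_i1 = 1/(36.9) − 1/(11.7) = -0.05837, so d_i1 = -17.13 cm; m₁ = −d_i1/d_o1 = +1.464.
d_o2 = 15.4 − (-17.13) = 32.53 cm.
Lens 2: 1/d_i2 = 1/(17.0) − 1/(32.53) = 0.02808, so d_i2 = 35.61 cm; m₂ = −d_i2/d_o2 = -1.095.
m = m₁·m₂ = (+1.464)(-1.095) = -1.60.

m = -1.60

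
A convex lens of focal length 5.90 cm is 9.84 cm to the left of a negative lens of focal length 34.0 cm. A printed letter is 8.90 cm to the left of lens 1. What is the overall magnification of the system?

m = -2.54

Lens 1: 1/d_i1 = 1/(5.90) − 1/(8.90) = 0.05713, so d_i1 = 17.50 cm; m₁ = −d_i1/d_o1 = -1.966.
d_o2 = 9.84 − (17.50) = -7.660 cm (virtual object).
f₂ = −34.0 cm (diverging).
Lens 2: 1/d_i2 = 1/(-34.0) − 1/(-7.660) = 0.1011, so d_i2 = 9.888 cm; m₂ = −d_i2/d_o2 = +1.291.
m = m₁·m₂ = (-1.966)(+1.291) = -2.54.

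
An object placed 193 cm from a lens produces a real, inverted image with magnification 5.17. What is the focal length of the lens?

m = −d_i/d_o ⇒ d_i = −m·d_o = −(-5.17)·(193) = 997.8 cm.
1/f = 1/d_o + 1/d_i = 1/(193) + 1/(997.8) = 0.006184, so f = 162 cm.
Since f is positive, the lens is converging.

f = 162 cm (converging)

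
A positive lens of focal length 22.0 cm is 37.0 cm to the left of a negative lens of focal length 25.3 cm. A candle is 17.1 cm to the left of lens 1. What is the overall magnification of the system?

Lens 1: 1/d_i1 = 1/(22.0) − 1/(17.1) = -0.01302, so d_i1 = -76.78 cm; m₁ = −d_i1/d_o1 = +4.490.
d_o2 = 37.0 − (-76.78) = 113.8 cm.
f₂ = −25.3 cm (diverging).
Lens 2: 1/d_i2 = 1/(-25.3) − 1/(113.8) = -0.04831, so d_i2 = -20.70 cm; m₂ = −d_i2/d_o2 = +0.1819.
m = m₁·m₂ = (+4.490)(+0.1819) = +0.817.

m = +0.817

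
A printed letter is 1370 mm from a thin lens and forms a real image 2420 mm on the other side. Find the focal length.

f = 875 mm (converging)

Real image ⇒ d_i = +2420 mm.
1/f = 1/d_o + 1/d_i = 1/(1370) + 1/(2420) = 0.001143, so f = 875 mm.
Since f is positive, the thin lens is converging.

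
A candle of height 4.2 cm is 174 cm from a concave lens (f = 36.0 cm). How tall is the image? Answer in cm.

0.720 cm

For a concave lens, f = -36.0 cm.
1/d_i = 1/f − 1/d_o = 1/(-36.00) − 1/(174) = -0.03352, so d_i = -29.83 cm.
m = −d_i/d_o = +0.1714.
|h_i| = |m|·h_o = 0.1714 × 4.2 = 0.720 cm. The image is virtual, upright and reduced, on the same side as the object.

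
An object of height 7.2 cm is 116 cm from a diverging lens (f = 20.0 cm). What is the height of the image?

1.06 cm

For a diverging lens, f = -20.0 cm.
1/d_i = 1/f − 1/d_o = 1/(-20.00) − 1/(116) = -0.05862, so d_i = -17.06 cm.
m = −d_i/d_o = +0.1471.
|h_i| = |m|·h_o = 0.1471 × 7.2 = 1.06 cm. The image is virtual, upright and reduced, on the same side as the object.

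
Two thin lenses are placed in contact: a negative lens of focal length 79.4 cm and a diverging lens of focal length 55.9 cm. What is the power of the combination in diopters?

P = -3.05 D

P₁ = 1/f₁ = 1/(-0.794 m) = -1.259 D; P₂ = 1/f₂ = 1/(-0.559 m) = -1.789 D.
For thin lenses in contact, P = P₁ + P₂ = (-1.259) + (-1.789) = -3.05 D.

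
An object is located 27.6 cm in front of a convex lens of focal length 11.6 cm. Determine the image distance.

Thin-lens equation: 1/s_i = 1/f − 1/s_o = 1/(11.60) − 1/(27.6) = 0.08621 − 0.03623 = 0.04998, so s_i = 20.0 cm.
The image is real, inverted and reduced, on the far side of the lens.

20.0 cm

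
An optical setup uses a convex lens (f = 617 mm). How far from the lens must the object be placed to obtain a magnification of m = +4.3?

474 mm

m = −d_i/d_o ⇒ d_i = −m·d_o.
1/f = 1/d_o + 1/d_i = 1/d_o − 1/(m·d_o) = (1 − 1/m)/d_o, so d_o = f(1 − 1/m) = (617.0)(1 − 1/(+4.3)) = 474 mm.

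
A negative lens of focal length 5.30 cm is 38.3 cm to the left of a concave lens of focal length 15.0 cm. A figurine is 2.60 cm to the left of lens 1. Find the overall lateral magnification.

f₁ = −5.30 cm (diverging).
Lens 1: 1/d_i1 = 1/(-5.30) − 1/(2.60) = -0.5733, so d_i1 = -1.744 cm; m₁ = −d_i1/d_o1 = +0.6708.
d_o2 = 38.3 − (-1.744) = 40.04 cm.
f₂ = −15.0 cm (diverging).
Lens 2: 1/d_i2 = 1/(-15.0) − 1/(40.04) = -0.09164, so d_i2 = -10.91 cm; m₂ = −d_i2/d_o2 = +0.2725.
m = m₁·m₂ = (+0.6708)(+0.2725) = +0.183.

m = +0.183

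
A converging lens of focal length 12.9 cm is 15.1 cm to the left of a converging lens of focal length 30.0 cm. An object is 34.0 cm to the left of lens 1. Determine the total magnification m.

m = -0.514

Lens 1: 1/d_i1 = 1/(12.9) − 1/(34.0) = 0.04811, so d_i1 = 20.79 cm; m₁ = −d_i1/d_o1 = -0.6115.
d_o2 = 15.1 − (20.79) = -5.690 cm (virtual object).
Lens 2: 1/d_i2 = 1/(30.0) − 1/(-5.690) = 0.2091, so d_i2 = 4.783 cm; m₂ = −d_i2/d_o2 = +0.8406.
m = m₁·m₂ = (-0.6115)(+0.8406) = -0.514.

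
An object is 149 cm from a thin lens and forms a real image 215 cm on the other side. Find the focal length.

Real image ⇒ d_i = +215 cm.
1/f = 1/d_o + 1/d_i = 1/(149) + 1/(215) = 0.01136, so f = 88.0 cm.
Since f is positive, the thin lens is converging.

f = 88.0 cm (converging)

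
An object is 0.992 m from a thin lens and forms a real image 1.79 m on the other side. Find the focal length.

f = 0.638 m (converging)

Real image ⇒ d_i = +1.79 m.
1/f = 1/d_o + 1/d_i = 1/(0.992) + 1/(1.79) = 1.567, so f = 0.638 m.
Since f is positive, the thin lens is converging.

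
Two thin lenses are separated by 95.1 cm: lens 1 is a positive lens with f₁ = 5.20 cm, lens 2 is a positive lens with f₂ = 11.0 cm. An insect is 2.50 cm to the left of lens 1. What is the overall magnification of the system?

Lens 1: 1/d_i1 = 1/(5.20) − 1/(2.50) = -0.2077, so d_i1 = -4.815 cm; m₁ = −d_i1/d_o1 = +1.926.
d_o2 = 95.1 − (-4.815) = 99.91 cm.
Lens 2: 1/d_i2 = 1/(11.0) − 1/(99.91) = 0.08090, so d_i2 = 12.36 cm; m₂ = −d_i2/d_o2 = -0.1237.
m = m₁·m₂ = (+1.926)(-0.1237) = -0.238.

m = -0.238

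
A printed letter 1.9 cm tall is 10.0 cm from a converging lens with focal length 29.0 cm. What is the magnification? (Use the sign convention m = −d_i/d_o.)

1/d_i = 1/f − 1/d_o = 1/(29.00) − 1/(10.0) = -0.06552, so d_i = -15.26 cm.
m = −d_i/d_o = −(-15.26)/(10.0) = +1.53.
The image is virtual, upright and enlarged, on the same side as the object.

m = +1.53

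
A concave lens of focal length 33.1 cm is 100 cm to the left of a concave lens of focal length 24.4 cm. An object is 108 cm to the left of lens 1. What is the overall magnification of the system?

f₁ = −33.1 cm (diverging).
Lens 1: 1/d_i1 = 1/(-33.1) − 1/(108) = -0.03947, so d_i1 = -25.34 cm; m₁ = −d_i1/d_o1 = +0.2346.
d_o2 = 100 − (-25.34) = 125.3 cm.
f₂ = −24.4 cm (diverging).
Lens 2: 1/d_i2 = 1/(-24.4) − 1/(125.3) = -0.04896, so d_i2 = -20.42 cm; m₂ = −d_i2/d_o2 = +0.1630.
m = m₁·m₂ = (+0.2346)(+0.1630) = +0.0382.

m = +0.0382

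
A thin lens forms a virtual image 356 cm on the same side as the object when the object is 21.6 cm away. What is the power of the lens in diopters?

P = +4.35 D

Virtual image ⇒ d_i = −356 cm.
1/f = 1/d_o + 1/d_i = 1/(21.6) + 1/(-356) = 0.04349 cm⁻¹.
f = 23.00 cm = 0.2300 m, so P = 1/f = +4.35 D.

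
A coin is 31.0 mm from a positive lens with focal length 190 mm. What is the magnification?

1/d_i = 1/f − 1/d_o = 1/(190.0) − 1/(31.0) = -0.02699, so d_i = -37.04 mm.
m = −d_i/d_o = −(-37.04)/(31.0) = +1.19.
The image is virtual, upright and enlarged, on the same side as the object.

m = +1.19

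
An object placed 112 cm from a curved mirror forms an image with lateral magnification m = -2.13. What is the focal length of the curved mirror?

m = −d_i/d_o ⇒ d_i = −m·d_o = −(-2.13)·(112) = 238.6 cm.
1/f = 1/d_o + 1/d_i = 1/(112) + 1/(238.6) = 0.01312, so f = 76.2 cm.
Since f is positive, the curved mirror is concave.

f = 76.2 cm (concave)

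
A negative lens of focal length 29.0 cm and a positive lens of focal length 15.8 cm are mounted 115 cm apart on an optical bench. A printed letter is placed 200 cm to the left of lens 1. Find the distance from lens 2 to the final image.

17.8 cm

Lens 1 is diverging, so f₁ = −29.0 cm.
Lens 1: 1/d_i1 = 1/f₁ − 1/d_o1 = 1/(-29.0) − 1/(200) = -0.03948, so d_i1 = -25.33 cm.
The intermediate image is 25.33 cm to the left of lens 1 (virtual), which is 115 − (-25.33) = 140.3 cm to the left of lens 2, so d_o2 = +140.3 cm.
Lens 2: 1/d_i2 = 1/f₂ − 1/d_o2 = 1/(15.8) − 1/(140.3) = 0.05616, so d_i2 = 17.8 cm.
The final image is real, 17.8 cm to the right of lens 2 (overall magnification ≈ -0.016).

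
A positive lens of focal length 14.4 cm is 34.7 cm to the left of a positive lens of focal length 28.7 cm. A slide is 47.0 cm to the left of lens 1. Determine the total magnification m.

Lens 1: 1/d_i1 = 1/(14.4) − 1/(47.0) = 0.04817, so d_i1 = 20.76 cm; m₁ = −d_i1/d_o1 = -0.4417.
d_o2 = 34.7 − (20.76) = 13.94 cm.
Lens 2: 1/d_i2 = 1/(28.7) − 1/(13.94) = -0.03689, so d_i2 = -27.11 cm; m₂ = −d_i2/d_o2 = +1.944.
m = m₁·m₂ = (-0.4417)(+1.944) = -0.859.

m = -0.859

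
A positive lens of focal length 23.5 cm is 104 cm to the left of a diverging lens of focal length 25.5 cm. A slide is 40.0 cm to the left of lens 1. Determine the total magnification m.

Lens 1: 1/d_i1 = 1/(23.5) − 1/(40.0) = 0.01755, so d_i1 = 56.97 cm; m₁ = −d_i1/d_o1 = -1.424.
d_o2 = 104 − (56.97) = 47.03 cm.
f₂ = −25.5 cm (diverging).
Lens 2: 1/d_i2 = 1/(-25.5) − 1/(47.03) = -0.06048, so d_i2 = -16.53 cm; m₂ = −d_i2/d_o2 = +0.3516.
m = m₁·m₂ = (-1.424)(+0.3516) = -0.501.

m = -0.501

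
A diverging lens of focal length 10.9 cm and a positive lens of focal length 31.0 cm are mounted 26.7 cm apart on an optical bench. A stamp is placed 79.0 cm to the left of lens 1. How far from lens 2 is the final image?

213 cm

Lens 1 is diverging, so f₁ = −10.9 cm.
Lens 1: 1/d_i1 = 1/f₁ − 1/d_o1 = 1/(-10.9) − 1/(79.0) = -0.1044, so d_i1 = -9.578 cm.
The intermediate image is 9.578 cm to the left of lens 1 (virtual), which is 26.7 − (-9.578) = 36.28 cm to the left of lens 2, so d_o2 = +36.28 cm.
Lens 2: 1/d_i2 = 1/f₂ − 1/d_o2 = 1/(31.0) − 1/(36.28) = 0.004695, so d_i2 = 213 cm.
The final image is real, 213 cm to the right of lens 2 (overall magnification ≈ -0.71).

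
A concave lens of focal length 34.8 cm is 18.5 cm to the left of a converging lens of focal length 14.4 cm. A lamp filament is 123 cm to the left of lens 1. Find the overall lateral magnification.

f₁ = −34.8 cm (diverging).
Lens 1: 1/d_i1 = 1/(-34.8) − 1/(123) = -0.03687, so d_i1 = -27.13 cm; m₁ = −d_i1/d_o1 = +0.2206.
d_o2 = 18.5 − (-27.13) = 45.63 cm.
Lens 2: 1/d_i2 = 1/(14.4) − 1/(45.63) = 0.04753, so d_i2 = 21.04 cm; m₂ = −d_i2/d_o2 = -0.4611.
m = m₁·m₂ = (+0.2206)(-0.4611) = -0.102.

m = -0.102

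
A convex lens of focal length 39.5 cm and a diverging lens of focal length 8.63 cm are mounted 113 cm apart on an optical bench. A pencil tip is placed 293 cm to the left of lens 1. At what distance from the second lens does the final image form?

7.65 cm

Lens 1: 1/d_i1 = 1/f₁ − 1/d_o1 = 1/(39.5) − 1/(293) = 0.02190, so d_i1 = 45.65 cm.
The intermediate image is 45.65 cm to the right of lens 1, which is 113 − (45.65) = 67.35 cm to the left of lens 2, so d_o2 = +67.35 cm.
Lens 2 is diverging, so f₂ = −8.63 cm.
Lens 2: 1/d_i2 = 1/f₂ − 1/d_o2 = 1/(-8.63) − 1/(67.35) = -0.1307, so d_i2 = -7.65 cm.
The final image is virtual, 7.65 cm to the left of lens 2 (overall magnification ≈ -0.018).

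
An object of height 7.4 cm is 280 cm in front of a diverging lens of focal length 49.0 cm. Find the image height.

1.10 cm

For a diverging lens, f = -49.0 cm.
1/d_i = 1/f − 1/d_o = 1/(-49.00) − 1/(280) = -0.02398, so d_i = -41.70 cm.
m = −d_i/d_o = +0.1489.
|h_i| = |m|·h_o = 0.1489 × 7.4 = 1.10 cm. The image is virtual, upright and reduced, on the same side as the object.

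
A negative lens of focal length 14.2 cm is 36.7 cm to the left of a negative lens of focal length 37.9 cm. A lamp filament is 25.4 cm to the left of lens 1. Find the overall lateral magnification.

f₁ = −14.2 cm (diverging).
Lens 1: 1/d_i1 = 1/(-14.2) − 1/(25.4) = -0.1098, so d_i1 = -9.108 cm; m₁ = −d_i1/d_o1 = +0.3586.
d_o2 = 36.7 − (-9.108) = 45.81 cm.
f₂ = −37.9 cm (diverging).
Lens 2: 1/d_i2 = 1/(-37.9) − 1/(45.81) = -0.04821, so d_i2 = -20.74 cm; m₂ = −d_i2/d_o2 = +0.4528.
m = m₁·m₂ = (+0.3586)(+0.4528) = +0.162.

m = +0.162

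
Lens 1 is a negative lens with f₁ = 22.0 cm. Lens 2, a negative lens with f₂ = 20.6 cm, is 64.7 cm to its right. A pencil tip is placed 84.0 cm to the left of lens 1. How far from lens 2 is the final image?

Lens 1 is diverging, so f₁ = −22.0 cm.
Lens 1: 1/d_i1 = 1/f₁ − 1/d_o1 = 1/(-22.0) − 1/(84.0) = -0.05736, so d_i1 = -17.43 cm.
The intermediate image is 17.43 cm to the left of lens 1 (virtual), which is 64.7 − (-17.43) = 82.13 cm to the left of lens 2, so d_o2 = +82.13 cm.
Lens 2 is diverging, so f₂ = −20.6 cm.
Lens 2: 1/d_i2 = 1/f₂ − 1/d_o2 = 1/(-20.6) − 1/(82.13) = -0.06072, so d_i2 = -16.5 cm.
The final image is virtual, 16.5 cm to the left of lens 2 (overall magnification ≈ 0.042).

16.5 cm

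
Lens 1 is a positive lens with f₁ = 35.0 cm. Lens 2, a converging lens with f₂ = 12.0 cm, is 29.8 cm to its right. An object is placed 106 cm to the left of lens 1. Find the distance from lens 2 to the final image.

Lens 1: 1/d_i1 = 1/f₁ − 1/d_o1 = 1/(35.0) − 1/(106) = 0.01914, so d_i1 = 52.25 cm.
The intermediate image is 52.25 cm to the right of lens 1, which lies 22.45 cm to the right of lens 2 — a virtual object — so d_o2 = −22.45 cm.
Lens 2: 1/d_i2 = 1/f₂ − 1/d_o2 = 1/(12.0) − 1/(-22.45) = 0.1279, so d_i2 = 7.82 cm.
The final image is real, 7.82 cm to the right of lens 2 (overall magnification ≈ -0.17).

7.82 cm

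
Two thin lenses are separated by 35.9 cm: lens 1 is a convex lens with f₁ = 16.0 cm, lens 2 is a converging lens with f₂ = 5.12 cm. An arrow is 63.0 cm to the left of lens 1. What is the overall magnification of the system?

Lens 1: 1/d_i1 = 1/(16.0) − 1/(63.0) = 0.04663, so d_i1 = 21.45 cm; m₁ = −d_i1/d_o1 = -0.3405.
d_o2 = 35.9 − (21.45) = 14.45 cm.
Lens 2: 1/d_i2 = 1/(5.12) − 1/(14.45) = 0.1261, so d_i2 = 7.930 cm; m₂ = −d_i2/d_o2 = -0.5488.
m = m₁·m₂ = (-0.3405)(-0.5488) = +0.187.

m = +0.187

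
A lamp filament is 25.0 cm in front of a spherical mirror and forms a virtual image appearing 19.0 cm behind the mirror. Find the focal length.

Virtual image ⇒ d_i = −19.0 cm.
1/f = 1/d_o + 1/d_i = 1/(25.0) + 1/(-19.0) = -0.01263, so f = -79.2 cm.
Since f is negative, the spherical mirror is convex.

f = -79.2 cm (convex)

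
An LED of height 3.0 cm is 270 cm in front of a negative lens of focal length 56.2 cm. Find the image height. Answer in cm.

For a negative lens, f = -56.2 cm.
1/d_i = 1/f − 1/d_o = 1/(-56.20) − 1/(270) = -0.02150, so d_i = -46.52 cm.
m = −d_i/d_o = +0.1723.
|h_i| = |m|·h_o = 0.1723 × 3.0 = 0.517 cm. The image is virtual, upright and reduced, on the same side as the object.

0.517 cm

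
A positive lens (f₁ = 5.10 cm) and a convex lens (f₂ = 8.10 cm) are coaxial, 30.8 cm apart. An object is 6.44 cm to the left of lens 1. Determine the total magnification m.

Lens 1: 1/d_i1 = 1/(5.10) − 1/(6.44) = 0.04080, so d_i1 = 24.51 cm; m₁ = −d_i1/d_o1 = -3.806.
d_o2 = 30.8 − (24.51) = 6.290 cm.
Lens 2: 1/d_i2 = 1/(8.10) − 1/(6.290) = -0.03553, so d_i2 = -28.15 cm; m₂ = −d_i2/d_o2 = +4.475.
m = m₁·m₂ = (-3.806)(+4.475) = -17.0.

m = -17.0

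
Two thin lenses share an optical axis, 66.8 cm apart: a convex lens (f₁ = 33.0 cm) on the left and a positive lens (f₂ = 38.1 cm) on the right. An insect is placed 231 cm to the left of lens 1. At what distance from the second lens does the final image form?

110 cm

Lens 1: 1/d_i1 = 1/f₁ − 1/d_o1 = 1/(33.0) − 1/(231) = 0.02597, so d_i1 = 38.50 cm.
The intermediate image is 38.50 cm to the right of lens 1, which is 66.8 − (38.50) = 28.30 cm to the left of lens 2, so d_o2 = +28.30 cm.
Lens 2: 1/d_i2 = 1/f₂ − 1/d_o2 = 1/(38.1) − 1/(28.30) = -0.009089, so d_i2 = -110 cm.
The final image is virtual, 110 cm to the left of lens 2 (overall magnification ≈ -0.65).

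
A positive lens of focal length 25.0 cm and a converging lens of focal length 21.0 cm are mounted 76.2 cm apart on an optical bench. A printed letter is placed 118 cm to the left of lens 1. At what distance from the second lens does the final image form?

Lens 1: 1/d_i1 = 1/f₁ − 1/d_o1 = 1/(25.0) − 1/(118) = 0.03153, so d_i1 = 31.72 cm.
The intermediate image is 31.72 cm to the right of lens 1, which is 76.2 − (31.72) = 44.48 cm to the left of lens 2, so d_o2 = +44.48 cm.
Lens 2: 1/d_i2 = 1/f₂ − 1/d_o2 = 1/(21.0) − 1/(44.48) = 0.02514, so d_i2 = 39.8 cm.
The final image is real, 39.8 cm to the right of lens 2 (overall magnification ≈ 0.24).

39.8 cm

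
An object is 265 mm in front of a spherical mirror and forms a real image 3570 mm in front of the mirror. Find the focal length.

Real image ⇒ d_i = +3570 mm.
1/f = 1/d_o + 1/d_i = 1/(265) + 1/(3570) = 0.004054, so f = 247 mm.
Since f is positive, the spherical mirror is concave.

f = 247 mm (concave)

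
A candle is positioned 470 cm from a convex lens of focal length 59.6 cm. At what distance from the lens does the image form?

68.3 cm

Lens equation: 1/q = 1/f − 1/p = 1/(59.60) − 1/(470) = 0.01678 − 0.002128 = 0.01465, so q = 68.3 cm.
The image is real, inverted and reduced, on the far side of the lens.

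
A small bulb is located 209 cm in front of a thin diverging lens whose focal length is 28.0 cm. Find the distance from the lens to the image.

For a diverging lens, f = -28.0 cm.
Thin-lens equation: 1/s_i = 1/f − 1/s_o = 1/(-28.00) − 1/(209) = -0.03571 − 0.004785 = -0.04050, so s_i = -24.7 cm.
The image is virtual, upright and reduced, on the same side as the object.

24.7 cm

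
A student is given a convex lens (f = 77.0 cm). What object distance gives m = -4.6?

m = −d_i/d_o ⇒ d_i = −m·d_o.
1/f = 1/d_o + 1/d_i = 1/d_o − 1/(m·d_o) = (1 − 1/m)/d_o, so d_o = f(1 − 1/m) = (77.00)(1 − 1/(-4.6)) = 93.7 cm.

93.7 cm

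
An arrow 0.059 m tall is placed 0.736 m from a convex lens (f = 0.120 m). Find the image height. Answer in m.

1/d_i = 1/f − 1/d_o = 1/(0.1200) − 1/(0.736) = 6.975, so d_i = 0.1434 m.
m = −d_i/d_o = -0.1948.
|h_i| = |m|·h_o = 0.1948 × 0.059 = 0.0115 m. The image is real, inverted and reduced, on the far side of the lens.

0.0115 m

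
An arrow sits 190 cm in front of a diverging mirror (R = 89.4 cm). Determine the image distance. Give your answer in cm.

36.2 cm

f = R/2 = 89.4/2 = 44.70 cm; for a diverging mirror, f = -44.70 cm.
Mirror equation: 1/s_i = 1/f − 1/s_o = 1/(-44.70) − 1/(190) = -0.02237 − 0.005263 = -0.02763, so s_i = -36.2 cm.
The image is virtual, upright and reduced, behind the mirror.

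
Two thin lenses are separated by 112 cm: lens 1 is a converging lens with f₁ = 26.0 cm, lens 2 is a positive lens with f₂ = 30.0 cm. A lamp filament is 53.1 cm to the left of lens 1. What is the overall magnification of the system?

Lens 1: 1/d_i1 = 1/(26.0) − 1/(53.1) = 0.01963, so d_i1 = 50.94 cm; m₁ = −d_i1/d_o1 = -0.9593.
d_o2 = 112 − (50.94) = 61.06 cm.
Lens 2: 1/d_i2 = 1/(30.0) − 1/(61.06) = 0.01696, so d_i2 = 58.98 cm; m₂ = −d_i2/d_o2 = -0.9659.
m = m₁·m₂ = (-0.9593)(-0.9659) = +0.927.

m = +0.927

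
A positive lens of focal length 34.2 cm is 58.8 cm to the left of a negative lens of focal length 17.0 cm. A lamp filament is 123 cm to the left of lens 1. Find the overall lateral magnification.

m = -0.230

Lens 1: 1/d_i1 = 1/(34.2) − 1/(123) = 0.02111, so d_i1 = 47.37 cm; m₁ = −d_i1/d_o1 = -0.3851.
d_o2 = 58.8 − (47.37) = 11.43 cm.
f₂ = −17.0 cm (diverging).
Lens 2: 1/d_i2 = 1/(-17.0) − 1/(11.43) = -0.1463, so d_i2 = -6.835 cm; m₂ = −d_i2/d_o2 = +0.5980.
m = m₁·m₂ = (-0.3851)(+0.5980) = -0.230.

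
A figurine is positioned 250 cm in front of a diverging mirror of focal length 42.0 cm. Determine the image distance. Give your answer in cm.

For a diverging mirror, f = -42.0 cm.
Mirror equation: 1/q = 1/f − 1/p = 1/(-42.00) − 1/(250) = -0.02381 − 0.004000 = -0.02781, so q = -36.0 cm.
The image is virtual, upright and reduced, behind the mirror.

36.0 cm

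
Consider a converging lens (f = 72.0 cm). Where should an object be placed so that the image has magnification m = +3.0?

m = −d_i/d_o ⇒ d_i = −m·d_o.
1/f = 1/d_o + 1/d_i = 1/d_o − 1/(m·d_o) = (1 − 1/m)/d_o, so d_o = f(1 − 1/m) = (72.00)(1 − 1/(+3.0)) = 48.0 cm.

48.0 cm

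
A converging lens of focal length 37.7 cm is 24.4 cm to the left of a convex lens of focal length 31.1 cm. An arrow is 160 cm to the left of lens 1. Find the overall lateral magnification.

Lens 1: 1/d_i1 = 1/(37.7) − 1/(160) = 0.02028, so d_i1 = 49.32 cm; m₁ = −d_i1/d_o1 = -0.3083.
d_o2 = 24.4 − (49.32) = -24.92 cm (virtual object).
Lens 2: 1/d_i2 = 1/(31.1) − 1/(-24.92) = 0.07228, so d_i2 = 13.83 cm; m₂ = −d_i2/d_o2 = +0.5552.
m = m₁·m₂ = (-0.3083)(+0.5552) = -0.171.

m = -0.171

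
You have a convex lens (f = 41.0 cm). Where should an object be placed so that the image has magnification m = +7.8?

35.7 cm

m = −d_i/d_o ⇒ d_i = −m·d_o.
1/f = 1/d_o + 1/d_i = 1/d_o − 1/(m·d_o) = (1 − 1/m)/d_o, so d_o = f(1 − 1/m) = (41.00)(1 − 1/(+7.8)) = 35.7 cm.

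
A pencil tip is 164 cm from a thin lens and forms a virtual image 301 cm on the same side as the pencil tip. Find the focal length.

Virtual image ⇒ d_i = −301 cm.
1/f = 1/d_o + 1/d_i = 1/(164) + 1/(-301) = 0.002775, so f = 360 cm.
Since f is positive, the thin lens is converging.

f = 360 cm (converging)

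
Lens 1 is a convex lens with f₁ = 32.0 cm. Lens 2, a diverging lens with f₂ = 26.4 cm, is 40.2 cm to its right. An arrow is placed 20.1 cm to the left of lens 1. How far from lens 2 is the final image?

Lens 1: 1/d_i1 = 1/f₁ − 1/d_o1 = 1/(32.0) − 1/(20.1) = -0.01850, so d_i1 = -54.05 cm.
The intermediate image is 54.05 cm to the left of lens 1 (virtual), which is 40.2 − (-54.05) = 94.25 cm to the left of lens 2, so d_o2 = +94.25 cm.
Lens 2 is diverging, so f₂ = −26.4 cm.
Lens 2: 1/d_i2 = 1/f₂ − 1/d_o2 = 1/(-26.4) − 1/(94.25) = -0.04849, so d_i2 = -20.6 cm.
The final image is virtual, 20.6 cm to the left of lens 2 (overall magnification ≈ 0.59).

20.6 cm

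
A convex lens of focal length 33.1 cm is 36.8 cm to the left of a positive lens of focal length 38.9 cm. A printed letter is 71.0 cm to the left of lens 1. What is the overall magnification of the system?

Lens 1: 1/d_i1 = 1/(33.1) − 1/(71.0) = 0.01613, so d_i1 = 62.01 cm; m₁ = −d_i1/d_o1 = -0.8734.
d_o2 = 36.8 − (62.01) = -25.21 cm (virtual object).
Lens 2: 1/d_i2 = 1/(38.9) − 1/(-25.21) = 0.06537, so d_i2 = 15.30 cm; m₂ = −d_i2/d_o2 = +0.6068.
m = m₁·m₂ = (-0.8734)(+0.6068) = -0.530.

m = -0.530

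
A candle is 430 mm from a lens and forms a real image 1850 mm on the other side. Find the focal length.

f = 349 mm (converging)

Real image ⇒ d_i = +1850 mm.
1/f = 1/d_o + 1/d_i = 1/(430) + 1/(1850) = 0.002866, so f = 349 mm.
Since f is positive, the lens is converging.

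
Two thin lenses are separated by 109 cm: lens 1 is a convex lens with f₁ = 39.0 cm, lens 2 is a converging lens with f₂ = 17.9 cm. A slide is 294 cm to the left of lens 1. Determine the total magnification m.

m = +0.0593

Lens 1: 1/d_i1 = 1/(39.0) − 1/(294) = 0.02224, so d_i1 = 44.96 cm; m₁ = −d_i1/d_o1 = -0.1529.
d_o2 = 109 − (44.96) = 64.04 cm.
Lens 2: 1/d_i2 = 1/(17.9) − 1/(64.04) = 0.04025, so d_i2 = 24.84 cm; m₂ = −d_i2/d_o2 = -0.3879.
m = m₁·m₂ = (-0.1529)(-0.3879) = +0.0593.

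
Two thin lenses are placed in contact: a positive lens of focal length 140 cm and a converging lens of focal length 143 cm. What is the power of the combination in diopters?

P = +1.41 D

P₁ = 1/f₁ = 1/(1.40 m) = +0.7143 D; P₂ = 1/f₂ = 1/(1.43 m) = +0.6993 D.
For thin lenses in contact, P = P₁ + P₂ = (+0.7143) + (+0.6993) = +1.41 D.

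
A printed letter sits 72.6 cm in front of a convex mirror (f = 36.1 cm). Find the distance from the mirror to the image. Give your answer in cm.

For a convex mirror, f = -36.1 cm.
Mirror equation: 1/q = 1/f − 1/p = 1/(-36.10) − 1/(72.6) = -0.02770 − 0.01377 = -0.04147, so q = -24.1 cm.
The image is virtual, upright and reduced, behind the mirror.

24.1 cm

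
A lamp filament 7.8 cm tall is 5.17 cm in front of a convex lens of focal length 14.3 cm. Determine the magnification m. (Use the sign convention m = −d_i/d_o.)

1/d_i = 1/f − 1/d_o = 1/(14.30) − 1/(5.17) = -0.1235, so d_i = -8.098 cm.
m = −d_i/d_o = −(-8.098)/(5.17) = +1.57.
The image is virtual, upright and enlarged, on the same side as the object.

m = +1.57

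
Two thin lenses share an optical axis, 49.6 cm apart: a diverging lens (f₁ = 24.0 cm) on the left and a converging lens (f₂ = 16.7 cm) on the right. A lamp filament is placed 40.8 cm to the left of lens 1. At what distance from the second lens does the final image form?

Lens 1 is diverging, so f₁ = −24.0 cm.
Lens 1: 1/d_i1 = 1/f₁ − 1/d_o1 = 1/(-24.0) − 1/(40.8) = -0.06618, so d_i1 = -15.11 cm.
The intermediate image is 15.11 cm to the left of lens 1 (virtual), which is 49.6 − (-15.11) = 64.71 cm to the left of lens 2, so d_o2 = +64.71 cm.
Lens 2: 1/d_i2 = 1/f₂ − 1/d_o2 = 1/(16.7) − 1/(64.71) = 0.04443, so d_i2 = 22.5 cm.
The final image is real, 22.5 cm to the right of lens 2 (overall magnification ≈ -0.13).

22.5 cm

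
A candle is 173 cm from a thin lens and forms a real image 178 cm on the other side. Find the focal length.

f = 87.7 cm (converging)

Real image ⇒ d_i = +178 cm.
1/f = 1/d_o + 1/d_i = 1/(173) + 1/(178) = 0.01140, so f = 87.7 cm.
Since f is positive, the thin lens is converging.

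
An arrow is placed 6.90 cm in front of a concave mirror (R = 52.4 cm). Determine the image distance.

9.37 cm

f = R/2 = 52.4/2 = 26.20 cm.
Mirror equation: 1/d_i = 1/f − 1/d_o = 1/(26.20) − 1/(6.90) = 0.03817 − 0.1449 = -0.1068, so d_i = -9.37 cm.
The image is virtual, upright and enlarged, behind the mirror.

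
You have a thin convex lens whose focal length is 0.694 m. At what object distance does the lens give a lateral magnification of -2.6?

0.961 m

m = −d_i/d_o ⇒ d_i = −m·d_o.
1/f = 1/d_o + 1/d_i = 1/d_o − 1/(m·d_o) = (1 − 1/m)/d_o, so d_o = f(1 − 1/m) = (0.6940)(1 − 1/(-2.6)) = 0.961 m.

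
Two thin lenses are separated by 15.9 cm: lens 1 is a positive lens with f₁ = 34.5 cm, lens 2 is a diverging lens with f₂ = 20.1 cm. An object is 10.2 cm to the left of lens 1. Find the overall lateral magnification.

m = +0.565

Lens 1: 1/d_i1 = 1/(34.5) − 1/(10.2) = -0.06905, so d_i1 = -14.48 cm; m₁ = −d_i1/d_o1 = +1.420.
d_o2 = 15.9 − (-14.48) = 30.38 cm.
f₂ = −20.1 cm (diverging).
Lens 2: 1/d_i2 = 1/(-20.1) − 1/(30.38) = -0.08267, so d_i2 = -12.10 cm; m₂ = −d_i2/d_o2 = +0.3982.
m = m₁·m₂ = (+1.420)(+0.3982) = +0.565.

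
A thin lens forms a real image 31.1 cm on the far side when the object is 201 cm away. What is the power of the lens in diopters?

P = +3.71 D

d_i = +31.1 cm.
1/f = 1/d_o + 1/d_i = 1/(201) + 1/(31.1) = 0.03713 cm⁻¹.
f = 26.93 cm = 0.2693 m, so P = 1/f = +3.71 D.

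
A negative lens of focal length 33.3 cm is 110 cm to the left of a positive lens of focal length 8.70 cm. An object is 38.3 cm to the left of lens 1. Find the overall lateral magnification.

f₁ = −33.3 cm (diverging).
Lens 1: 1/d_i1 = 1/(-33.3) − 1/(38.3) = -0.05614, so d_i1 = -17.81 cm; m₁ = −d_i1/d_o1 = +0.4650.
d_o2 = 110 − (-17.81) = 127.8 cm.
Lens 2: 1/d_i2 = 1/(8.70) − 1/(127.8) = 0.1071, so d_i2 = 9.336 cm; m₂ = −d_i2/d_o2 = -0.07305.
m = m₁·m₂ = (+0.4650)(-0.07305) = -0.0340.

m = -0.0340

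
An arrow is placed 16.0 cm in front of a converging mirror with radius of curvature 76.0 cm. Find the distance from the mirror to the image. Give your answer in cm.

f = R/2 = 76.0/2 = 38.00 cm.
Mirror equation: 1/s_i = 1/f − 1/s_o = 1/(38.00) − 1/(16.0) = 0.02632 − 0.06250 = -0.03618, so s_i = -27.6 cm.
The image is virtual, upright and enlarged, behind the mirror.

27.6 cm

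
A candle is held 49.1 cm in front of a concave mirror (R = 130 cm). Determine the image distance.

f = R/2 = 130/2 = 65.00 cm.
Mirror equation: 1/d_i = 1/f − 1/d_o = 1/(65.00) − 1/(49.1) = 0.01538 − 0.02037 = -0.004982, so d_i = -201 cm.
The image is virtual, upright and enlarged, behind the mirror.

201 cm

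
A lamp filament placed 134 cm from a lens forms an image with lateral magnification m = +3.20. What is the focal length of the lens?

m = −d_i/d_o ⇒ d_i = −m·d_o = −(+3.20)·(134) = -428.8 cm.
1/f = 1/d_o + 1/d_i = 1/(134) + 1/(-428.8) = 0.005131, so f = 195 cm.
Since f is positive, the lens is converging.

f = 195 cm (converging)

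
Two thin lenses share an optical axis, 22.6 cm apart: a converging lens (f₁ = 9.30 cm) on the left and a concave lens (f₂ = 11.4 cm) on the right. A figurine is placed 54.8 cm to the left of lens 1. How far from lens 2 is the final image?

Lens 1: 1/d_i1 = 1/f₁ − 1/d_o1 = 1/(9.30) − 1/(54.8) = 0.08928, so d_i1 = 11.20 cm.
The intermediate image is 11.20 cm to the right of lens 1, which is 22.6 − (11.20) = 11.40 cm to the left of lens 2, so d_o2 = +11.40 cm.
Lens 2 is diverging, so f₂ = −11.4 cm.
Lens 2: 1/d_i2 = 1/f₂ − 1/d_o2 = 1/(-11.4) − 1/(11.40) = -0.1754, so d_i2 = -5.70 cm.
The final image is virtual, 5.70 cm to the left of lens 2 (overall magnification ≈ -0.10).

5.70 cm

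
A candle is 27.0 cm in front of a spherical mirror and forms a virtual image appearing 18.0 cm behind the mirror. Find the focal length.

Virtual image ⇒ d_i = −18.0 cm.
1/f = 1/d_o + 1/d_i = 1/(27.0) + 1/(-18.0) = -0.01852, so f = -54.0 cm.
Since f is negative, the spherical mirror is convex.

f = -54.0 cm (convex)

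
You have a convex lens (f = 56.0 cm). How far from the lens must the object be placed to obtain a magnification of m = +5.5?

45.8 cm

m = −d_i/d_o ⇒ d_i = −m·d_o.
1/f = 1/d_o + 1/d_i = 1/d_o − 1/(m·d_o) = (1 − 1/m)/d_o, so d_o = f(1 − 1/m) = (56.00)(1 − 1/(+5.5)) = 45.8 cm.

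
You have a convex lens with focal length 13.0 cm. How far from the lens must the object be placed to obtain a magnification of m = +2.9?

m = −d_i/d_o ⇒ d_i = −m·d_o.
1/f = 1/d_o + 1/d_i = 1/d_o − 1/(m·d_o) = (1 − 1/m)/d_o, so d_o = f(1 − 1/m) = (13.00)(1 − 1/(+2.9)) = 8.52 cm.

8.52 cm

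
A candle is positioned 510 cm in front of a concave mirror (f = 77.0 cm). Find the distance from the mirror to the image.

90.7 cm

Mirror equation: 1/s_i = 1/f − 1/s_o = 1/(77.00) − 1/(510) = 0.01299 − 0.001961 = 0.01103, so s_i = 90.7 cm.
The image is real, inverted and reduced, in front of the mirror.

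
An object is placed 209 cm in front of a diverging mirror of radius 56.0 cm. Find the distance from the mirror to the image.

24.7 cm

f = R/2 = 56.0/2 = 28.00 cm; for a diverging mirror, f = -28.00 cm.
Mirror equation: 1/d_i = 1/f − 1/d_o = 1/(-28.00) − 1/(209) = -0.03571 − 0.004785 = -0.04050, so d_i = -24.7 cm.
The image is virtual, upright and reduced, behind the mirror.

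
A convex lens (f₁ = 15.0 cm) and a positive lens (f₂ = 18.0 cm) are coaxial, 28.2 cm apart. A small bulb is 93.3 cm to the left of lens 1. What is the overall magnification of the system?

Lens 1: 1/d_i1 = 1/(15.0) − 1/(93.3) = 0.05595, so d_i1 = 17.87 cm; m₁ = −d_i1/d_o1 = -0.1915.
d_o2 = 28.2 − (17.87) = 10.33 cm.
Lens 2: 1/d_i2 = 1/(18.0) − 1/(10.33) = -0.04125, so d_i2 = -24.24 cm; m₂ = −d_i2/d_o2 = +2.347.
m = m₁·m₂ = (-0.1915)(+2.347) = -0.449.

m = -0.449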